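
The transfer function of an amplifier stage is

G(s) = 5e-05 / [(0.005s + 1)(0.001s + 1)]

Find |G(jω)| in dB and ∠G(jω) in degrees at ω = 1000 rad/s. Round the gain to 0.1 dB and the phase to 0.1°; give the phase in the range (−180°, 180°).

-103.2 dB, -123.7°

At ω = 1000 rad/s:
pole (1 + j1000·0.005) = 1 + j5 → |·| ≈ 5.099, ∠ ≈ 78.69°
pole (1 + j1000·0.001) = 1 + j1 → |·| ≈ 1.4142, ∠ ≈ 45.00°
|G| = 5e-05 · 1 / (5.099 · 1.4142) ≈ 6.9338e-06
Gain = 20 log₁₀(6.9338e-06) ≈ -103.18 dB
∠G = (0°) − (78.69° + 45.00°) = -123.69°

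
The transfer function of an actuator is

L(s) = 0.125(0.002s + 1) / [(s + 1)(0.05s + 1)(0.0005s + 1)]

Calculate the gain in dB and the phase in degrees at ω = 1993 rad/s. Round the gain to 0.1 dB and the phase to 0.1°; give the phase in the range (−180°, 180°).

-114.7 dB, -148.4°

At ω = 1993 rad/s:
zero (1 + j1993·0.002) = 1 + j3.986 → |·| ≈ 4.1095, ∠ ≈ 75.92°
pole (1 + j1993·1) = 1 + j1993 → |·| ≈ 1993, ∠ ≈ 89.97°
pole (1 + j1993·0.05) = 1 + j99.65 → |·| ≈ 99.655, ∠ ≈ 89.43°
pole (1 + j1993·0.0005) = 1 + j0.9965 → |·| ≈ 1.4117, ∠ ≈ 44.90°
|L| = 0.125 · 4.1095 / (1993 · 99.655 · 1.4117) ≈ 1.8321e-06
Gain = 20 log₁₀(1.8321e-06) ≈ -114.74 dB
∠L = (75.92°) − (89.97° + 89.43° + 44.90°) = -148.38°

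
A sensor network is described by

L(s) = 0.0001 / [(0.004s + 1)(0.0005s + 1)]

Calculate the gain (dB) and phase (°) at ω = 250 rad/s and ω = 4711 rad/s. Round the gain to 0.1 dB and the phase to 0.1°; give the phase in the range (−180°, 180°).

At ω = 250 rad/s:
pole (1 + j250·0.004) = 1 + j1 → |·| ≈ 1.4142, ∠ ≈ 45.00°
pole (1 + j250·0.0005) = 1 + j0.125 → |·| ≈ 1.0078, ∠ ≈ 7.13°
|L| = 0.0001 · 1 / (1.4142 · 1.0078) ≈ 7.0164e-05
Gain = 20 log₁₀(7.0164e-05) ≈ -83.08 dB
∠L = (0°) − (45.00° + 7.13°) = -52.13°

At ω = 4711 rad/s:
pole (1 + j4711·0.004) = 1 + j18.844 → |·| ≈ 18.871, ∠ ≈ 86.96°
pole (1 + j4711·0.0005) = 1 + j2.3555 → |·| ≈ 2.559, ∠ ≈ 67.00°
|L| = 0.0001 · 1 / (18.871 · 2.559) ≈ 2.0708e-06
Gain = 20 log₁₀(2.0708e-06) ≈ -113.68 dB
∠L = (0°) − (86.96° + 67.00°) = -153.96°

ω = 250: -83.1 dB, -52.1°; ω = 4711: -113.7 dB, -154.0°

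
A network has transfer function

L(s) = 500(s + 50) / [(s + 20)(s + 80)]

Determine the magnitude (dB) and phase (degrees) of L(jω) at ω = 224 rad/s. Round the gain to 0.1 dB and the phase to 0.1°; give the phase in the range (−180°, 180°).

6.6 dB, -77.8°

At s = jω = j224:
zero (s+50): 50 + j224 → |·| = √(50²+224²) = √52676 ≈ 229.51, ∠ = arctan(224/50) ≈ 77.42°
pole (s+20): 20 + j224 → |·| = √(20²+224²) = √50576 ≈ 224.89, ∠ = arctan(224/20) ≈ 84.90°
pole (s+80): 80 + j224 → |·| = √(80²+224²) = √56576 ≈ 237.86, ∠ = arctan(224/80) ≈ 70.35°
|L| = 500 · 229.51 / 53492 ≈ 2.1453
Gain = 20 log₁₀(2.1453) ≈ 6.63 dB
∠L = 77.42° − 155.25° = -77.83°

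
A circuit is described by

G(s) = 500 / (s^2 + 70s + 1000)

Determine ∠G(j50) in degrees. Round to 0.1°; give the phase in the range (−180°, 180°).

-113.2°

Substitute s = j50:
Numerator: 500 = 500 + j0
Denominator: (j50)^2 + 70(j50) + 1000 = -1500 + j3500
|N| = √(500² + 0²) ≈ 500, ∠N ≈ 0.00°
|D| = √(1500² + 3500²) ≈ 3807.9, ∠D ≈ 113.20°
∠G = 0.00° − 113.20° = -113.20°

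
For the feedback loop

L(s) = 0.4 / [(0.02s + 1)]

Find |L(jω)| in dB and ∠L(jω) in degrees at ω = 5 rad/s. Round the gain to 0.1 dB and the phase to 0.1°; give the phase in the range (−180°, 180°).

At ω = 5 rad/s:
pole (1 + j5·0.02) = 1 + j0.1 → |·| ≈ 1.005, ∠ ≈ 5.71°
|L| = 0.4 · 1 / (1.005) ≈ 0.39801
Gain = 20 log₁₀(0.39801) ≈ -8.00 dB
∠L = (0°) − (5.71°) = -5.71°

-8.0 dB, -5.7°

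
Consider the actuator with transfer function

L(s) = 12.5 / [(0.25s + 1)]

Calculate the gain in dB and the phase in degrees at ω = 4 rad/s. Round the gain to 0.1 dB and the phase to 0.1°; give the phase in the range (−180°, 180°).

18.9 dB, -45.0°

At ω = 4 rad/s:
pole (1 + j4·0.25) = 1 + j1 → |·| ≈ 1.4142, ∠ ≈ 45.00°
|L| = 12.5 · 1 / (1.4142) ≈ 8.8389
Gain = 20 log₁₀(8.8389) ≈ 18.93 dB
∠L = (0°) − (45.00°) = -45.00°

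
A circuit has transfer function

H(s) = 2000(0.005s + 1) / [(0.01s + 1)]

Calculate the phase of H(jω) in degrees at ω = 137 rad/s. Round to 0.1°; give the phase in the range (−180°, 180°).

-19.5°

At ω = 137 rad/s:
zero (1 + j137·0.005) = 1 + j0.685 → |·| ≈ 1.2121, ∠ ≈ 34.41°
pole (1 + j137·0.01) = 1 + j1.37 → |·| ≈ 1.6961, ∠ ≈ 53.87°
∠H = (34.41°) − (53.87°) = -19.46°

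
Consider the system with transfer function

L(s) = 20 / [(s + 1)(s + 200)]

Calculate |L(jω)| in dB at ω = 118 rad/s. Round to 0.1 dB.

At s = jω = j118:
pole (s+1): 1 + j118 → |·| = √(1²+118²) = √13925 ≈ 118, ∠ = arctan(118/1) ≈ 89.51°
pole (s+200): 200 + j118 → |·| = √(200²+118²) = √53924 ≈ 232.22, ∠ = arctan(118/200) ≈ 30.54°
|L| = 20 / 27402 ≈ 0.00072987
Gain = 20 log₁₀(0.00072987) ≈ -62.74 dB

-62.7 dB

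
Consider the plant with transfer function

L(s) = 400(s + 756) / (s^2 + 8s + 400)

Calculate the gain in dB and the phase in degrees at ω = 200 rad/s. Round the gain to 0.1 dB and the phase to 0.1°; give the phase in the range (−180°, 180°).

17.9 dB, -162.9°

At s = jω = j200:
zero (s+756): 756 + j200 → |·| = √(756²+200²) = √611536 ≈ 782.01, ∠ = arctan(200/756) ≈ 14.82°
quadratic: (j200)² + 8·j200 + 400 = -39600 + j1600 → |·| ≈ 39632, ∠ ≈ 177.69°
|L| = 400 · 782.01 / 39632 ≈ 7.8927
Gain = 20 log₁₀(7.8927) ≈ 17.94 dB
∠L = 14.82° − 177.69° = -162.87°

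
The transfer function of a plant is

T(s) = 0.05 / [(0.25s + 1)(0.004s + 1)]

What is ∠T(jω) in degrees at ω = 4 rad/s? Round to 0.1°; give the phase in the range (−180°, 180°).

-45.9°

At ω = 4 rad/s:
pole (1 + j4·0.25) = 1 + j1 → |·| ≈ 1.4142, ∠ ≈ 45.00°
pole (1 + j4·0.004) = 1 + j0.016 → |·| ≈ 1.0001, ∠ ≈ 0.92°
∠T = (0°) − (45.00° + 0.92°) = -45.92°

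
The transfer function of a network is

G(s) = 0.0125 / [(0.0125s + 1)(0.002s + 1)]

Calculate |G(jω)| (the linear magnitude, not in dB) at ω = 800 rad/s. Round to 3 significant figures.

At ω = 800 rad/s:
pole (1 + j800·0.0125) = 1 + j10 → |·| ≈ 10.05, ∠ ≈ 84.29°
pole (1 + j800·0.002) = 1 + j1.6 → |·| ≈ 1.8868, ∠ ≈ 57.99°
|G| = 0.0125 · 1 / (10.05 · 1.8868) ≈ 0.0006592

0.000659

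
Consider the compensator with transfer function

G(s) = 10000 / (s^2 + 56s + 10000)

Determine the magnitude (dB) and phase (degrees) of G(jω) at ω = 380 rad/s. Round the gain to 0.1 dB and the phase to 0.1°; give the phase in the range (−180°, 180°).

At s = jω = j380:
quadratic: (j380)² + 56·j380 + 10000 = -134400 + j21280 → |·| ≈ 1.3607e+05, ∠ ≈ 171.00°
|G| = 10000 / 1.3607e+05 ≈ 0.073492
Gain = 20 log₁₀(0.073492) ≈ -22.68 dB
∠G = 0.00° − 171.00° = -171.00°

-22.7 dB, -171.0°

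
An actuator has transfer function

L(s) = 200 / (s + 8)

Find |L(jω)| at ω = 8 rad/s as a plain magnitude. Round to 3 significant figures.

17.7

At s = jω = j8:
pole (s+8): 8 + j8 → |·| = √(8²+8²) = √128 ≈ 11.314, ∠ = arctan(8/8) ≈ 45.00°
|L| = 200 / 11.314 ≈ 17.677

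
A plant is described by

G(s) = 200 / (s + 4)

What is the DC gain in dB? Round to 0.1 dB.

34.0 dB

G(0) = 200 / (4) = 50
20 log₁₀(50) ≈ 33.98 dB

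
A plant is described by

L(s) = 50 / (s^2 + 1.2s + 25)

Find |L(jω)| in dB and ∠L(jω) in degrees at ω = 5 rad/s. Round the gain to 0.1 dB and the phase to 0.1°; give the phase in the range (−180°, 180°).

18.4 dB, -90.0°

At s = jω = j5:
quadratic: (j5)² + 1.2·j5 + 25 = 0 + j6 → |·| ≈ 6, ∠ ≈ 90.00°
|L| = 50 / 6 ≈ 8.3333
Gain = 20 log₁₀(8.3333) ≈ 18.42 dB
∠L = 0.00° − 90.00° = -90.00°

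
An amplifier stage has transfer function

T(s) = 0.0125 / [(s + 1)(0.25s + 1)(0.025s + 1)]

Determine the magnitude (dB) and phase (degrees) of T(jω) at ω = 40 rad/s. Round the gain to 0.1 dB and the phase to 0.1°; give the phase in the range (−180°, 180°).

-93.2 dB, 142.1°

At ω = 40 rad/s:
pole (1 + j40·1) = 1 + j40 → |·| ≈ 40.012, ∠ ≈ 88.57°
pole (1 + j40·0.25) = 1 + j10 → |·| ≈ 10.05, ∠ ≈ 84.29°
pole (1 + j40·0.025) = 1 + j1 → |·| ≈ 1.4142, ∠ ≈ 45.00°
|T| = 0.0125 · 1 / (40.012 · 10.05 · 1.4142) ≈ 2.1981e-05
Gain = 20 log₁₀(2.1981e-05) ≈ -93.16 dB
∠T = (0°) − (88.57° + 84.29° + 45.00°) = -217.86° ≡ 142.14° (principal value)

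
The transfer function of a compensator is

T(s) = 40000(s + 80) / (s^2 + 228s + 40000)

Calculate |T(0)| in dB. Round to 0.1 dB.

38.1 dB

T(0) = 40000·80 / 40000 = 80
20 log₁₀(80) ≈ 38.06 dB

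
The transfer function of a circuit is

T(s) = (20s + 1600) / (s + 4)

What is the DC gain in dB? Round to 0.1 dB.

T(0) = 1600 / 4 = 400
20 log₁₀(400) ≈ 52.04 dB

52.0 dB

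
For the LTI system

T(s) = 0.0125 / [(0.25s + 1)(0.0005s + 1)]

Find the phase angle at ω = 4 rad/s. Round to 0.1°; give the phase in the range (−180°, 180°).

-45.1°

At ω = 4 rad/s:
pole (1 + j4·0.25) = 1 + j1 → |·| ≈ 1.4142, ∠ ≈ 45.00°
pole (1 + j4·0.0005) = 1 + j0.002 → |·| ≈ 1, ∠ ≈ 0.11°
∠T = (0°) − (45.00° + 0.11°) = -45.11°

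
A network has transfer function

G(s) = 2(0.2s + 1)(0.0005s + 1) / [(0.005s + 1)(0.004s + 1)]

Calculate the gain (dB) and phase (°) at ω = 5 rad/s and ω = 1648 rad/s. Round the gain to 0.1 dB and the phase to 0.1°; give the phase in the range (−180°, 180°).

At ω = 5 rad/s:
zero (1 + j5·0.2) = 1 + j1 → |·| ≈ 1.4142, ∠ ≈ 45.00°
zero (1 + j5·0.0005) = 1 + j0.0025 → |·| ≈ 1, ∠ ≈ 0.14°
pole (1 + j5·0.005) = 1 + j0.025 → |·| ≈ 1.0003, ∠ ≈ 1.43°
pole (1 + j5·0.004) = 1 + j0.02 → |·| ≈ 1.0002, ∠ ≈ 1.15°
|G| = 2 · 1.4142 · 1 / (1.0003 · 1.0002) ≈ 2.827
Gain = 20 log₁₀(2.827) ≈ 9.03 dB
∠G = (45.00° + 0.14°) − (1.43° + 1.15°) = 42.56°

At ω = 1648 rad/s:
zero (1 + j1648·0.2) = 1 + j329.6 → |·| ≈ 329.6, ∠ ≈ 89.83°
zero (1 + j1648·0.0005) = 1 + j0.824 → |·| ≈ 1.2958, ∠ ≈ 39.49°
pole (1 + j1648·0.005) = 1 + j8.24 → |·| ≈ 8.3005, ∠ ≈ 83.08°
pole (1 + j1648·0.004) = 1 + j6.592 → |·| ≈ 6.6674, ∠ ≈ 81.37°
|G| = 2 · 329.6 · 1.2958 / (8.3005 · 6.6674) ≈ 15.435
Gain = 20 log₁₀(15.435) ≈ 23.77 dB
∠G = (89.83° + 39.49°) − (83.08° + 81.37°) = -35.13°

ω = 5: 9.0 dB, 42.6°; ω = 1648: 23.8 dB, -35.1°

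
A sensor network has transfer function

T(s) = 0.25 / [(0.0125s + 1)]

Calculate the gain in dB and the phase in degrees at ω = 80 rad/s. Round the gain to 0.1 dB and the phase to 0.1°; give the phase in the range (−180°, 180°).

At ω = 80 rad/s:
pole (1 + j80·0.0125) = 1 + j1 → |·| ≈ 1.4142, ∠ ≈ 45.00°
|T| = 0.25 · 1 / (1.4142) ≈ 0.17678
Gain = 20 log₁₀(0.17678) ≈ -15.05 dB
∠T = (0°) − (45.00°) = -45.00°

-15.1 dB, -45.0°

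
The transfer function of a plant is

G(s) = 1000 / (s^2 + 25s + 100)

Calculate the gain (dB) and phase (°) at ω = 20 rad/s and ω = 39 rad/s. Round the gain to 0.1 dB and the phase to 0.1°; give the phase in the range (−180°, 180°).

ω = 20: 4.7 dB, -121.0°; ω = 39: -4.7 dB, -145.5°

Substitute s = j20:
Numerator: 1000 = 1000 + j0
Denominator: (j20)^2 + 25(j20) + 100 = -300 + j500
|N| = √(1000² + 0²) ≈ 1000, ∠N ≈ 0.00°
|D| = √(300² + 500²) ≈ 583.1, ∠D ≈ 120.96°
|G| = 1000 / 583.1 ≈ 1.715
Gain = 20 log₁₀(1.715) ≈ 4.69 dB
∠G = 0.00° − 120.96° = -120.96°

Substitute s = j39:
Numerator: 1000 = 1000 + j0
Denominator: (j39)^2 + 25(j39) + 100 = -1421 + j975
|N| = √(1000² + 0²) ≈ 1000, ∠N ≈ 0.00°
|D| = √(1421² + 975²) ≈ 1723.3, ∠D ≈ 145.54°
|G| = 1000 / 1723.3 ≈ 0.58028
Gain = 20 log₁₀(0.58028) ≈ -4.73 dB
∠G = 0.00° − 145.54° = -145.54°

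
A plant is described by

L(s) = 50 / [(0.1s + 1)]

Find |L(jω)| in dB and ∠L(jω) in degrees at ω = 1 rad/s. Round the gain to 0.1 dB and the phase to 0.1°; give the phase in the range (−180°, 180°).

33.9 dB, -5.7°

At ω = 1 rad/s:
pole (1 + j1·0.1) = 1 + j0.1 → |·| ≈ 1.005, ∠ ≈ 5.71°
|L| = 50 · 1 / (1.005) ≈ 49.751
Gain = 20 log₁₀(49.751) ≈ 33.94 dB
∠L = (0°) − (5.71°) = -5.71°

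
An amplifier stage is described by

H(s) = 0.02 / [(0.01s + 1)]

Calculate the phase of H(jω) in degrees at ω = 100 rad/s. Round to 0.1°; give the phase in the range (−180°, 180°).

-45.0°

At ω = 100 rad/s:
pole (1 + j100·0.01) = 1 + j1 → |·| ≈ 1.4142, ∠ ≈ 45.00°
∠H = (0°) − (45.00°) = -45.00°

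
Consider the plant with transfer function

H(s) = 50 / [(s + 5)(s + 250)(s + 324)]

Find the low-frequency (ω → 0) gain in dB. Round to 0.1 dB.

H(0) = 50 / (5·250·324) ≈ 0.00012346
20 log₁₀(0.00012346) ≈ -78.17 dB

-78.2 dB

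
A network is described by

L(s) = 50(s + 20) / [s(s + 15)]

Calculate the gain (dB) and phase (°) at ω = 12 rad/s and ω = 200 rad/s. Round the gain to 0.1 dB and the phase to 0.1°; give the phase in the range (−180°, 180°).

At s = jω = j12:
zero (s+20): 20 + j12 → |·| = √(20²+12²) = √544 ≈ 23.324, ∠ = arctan(12/20) ≈ 30.96°
pole (s+15): 15 + j12 → |·| = √(15²+12²) = √369 ≈ 19.209, ∠ = arctan(12/15) ≈ 38.66°
pole at origin: |s| = 12, ∠ = 90.00° (in denominator)
|L| = 50 · 23.324 / 230.51 ≈ 5.0592
Gain = 20 log₁₀(5.0592) ≈ 14.08 dB
∠L = 30.96° − 128.66° = -97.70°

At s = jω = j200:
zero (s+20): 20 + j200 → |·| = √(20²+200²) = √40400 ≈ 201, ∠ = arctan(200/20) ≈ 84.29°
pole (s+15): 15 + j200 → |·| = √(15²+200²) = √40225 ≈ 200.56, ∠ = arctan(200/15) ≈ 85.71°
pole at origin: |s| = 200, ∠ = 90.00° (in denominator)
|L| = 50 · 201 / 40112 ≈ 0.25055
Gain = 20 log₁₀(0.25055) ≈ -12.02 dB
∠L = 84.29° − 175.71° = -91.42°

ω = 12: 14.1 dB, -97.7°; ω = 200: -12.0 dB, -91.4°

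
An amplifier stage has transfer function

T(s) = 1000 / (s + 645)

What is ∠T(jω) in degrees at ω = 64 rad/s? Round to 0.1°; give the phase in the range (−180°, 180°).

-5.7°

Substitute s = j64:
Numerator: 1000 = 1000 + j0
Denominator: (j64) + 645 = 645 + j64
|N| = √(1000² + 0²) ≈ 1000, ∠N ≈ 0.00°
|D| = √(645² + 64²) ≈ 648.17, ∠D ≈ 5.67°
∠T = 0.00° − 5.67° = -5.67°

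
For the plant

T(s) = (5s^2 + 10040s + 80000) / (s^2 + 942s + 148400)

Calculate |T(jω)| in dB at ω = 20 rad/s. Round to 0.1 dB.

3.2 dB

Substitute s = j20:
Numerator: 5(j20)^2 + 10040(j20) + 80000 = 78000 + j200800
Denominator: (j20)^2 + 942(j20) + 148400 = 148000 + j18840
|N| = √(78000² + 200800²) ≈ 2.1542e+05, ∠N ≈ 68.77°
|D| = √(148000² + 18840²) ≈ 1.4919e+05, ∠D ≈ 7.25°
|T| = 2.1542e+05 / 1.4919e+05 ≈ 1.4439
Gain = 20 log₁₀(1.4439) ≈ 3.19 dB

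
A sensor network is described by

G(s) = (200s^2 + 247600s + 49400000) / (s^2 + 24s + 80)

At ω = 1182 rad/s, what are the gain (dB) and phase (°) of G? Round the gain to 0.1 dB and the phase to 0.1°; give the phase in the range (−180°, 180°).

48.5 dB, -50.7°

Substitute s = j1182:
Numerator: 200(j1182)^2 + 247600(j1182) + 49400000 = -230024800 + j292663200
Denominator: (j1182)^2 + 24(j1182) + 80 = -1397044 + j28368
|N| = √(230024800² + 292663200²) ≈ 3.7224e+08, ∠N ≈ 128.17°
|D| = √(1397044² + 28368²) ≈ 1.3973e+06, ∠D ≈ 178.84°
|G| = 3.7224e+08 / 1.3973e+06 ≈ 266.4
Gain = 20 log₁₀(266.4) ≈ 48.51 dB
∠G = 128.17° − 178.84° = -50.67°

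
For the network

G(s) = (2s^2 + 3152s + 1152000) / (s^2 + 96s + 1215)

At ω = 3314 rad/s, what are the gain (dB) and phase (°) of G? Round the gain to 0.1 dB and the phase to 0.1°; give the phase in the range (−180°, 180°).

Substitute s = j3314:
Numerator: 2(j3314)^2 + 3152(j3314) + 1152000 = -20813192 + j10445728
Denominator: (j3314)^2 + 96(j3314) + 1215 = -10981381 + j318144
|N| = √(20813192² + 10445728²) ≈ 2.3287e+07, ∠N ≈ 153.35°
|D| = √(10981381² + 318144²) ≈ 1.0986e+07, ∠D ≈ 178.34°
|G| = 2.3287e+07 / 1.0986e+07 ≈ 2.1197
Gain = 20 log₁₀(2.1197) ≈ 6.53 dB
∠G = 153.35° − 178.34° = -24.99°

6.5 dB, -25.0°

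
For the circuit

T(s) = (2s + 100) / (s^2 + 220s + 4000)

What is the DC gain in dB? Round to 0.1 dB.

T(0) = 100 / 4000 = 0.025
20 log₁₀(0.025) ≈ -32.04 dB

-32.0 dB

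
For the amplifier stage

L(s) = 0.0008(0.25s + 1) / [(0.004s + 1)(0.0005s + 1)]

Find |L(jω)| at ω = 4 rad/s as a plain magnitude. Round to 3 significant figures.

0.00113

At ω = 4 rad/s:
zero (1 + j4·0.25) = 1 + j1 → |·| ≈ 1.4142, ∠ ≈ 45.00°
pole (1 + j4·0.004) = 1 + j0.016 → |·| ≈ 1.0001, ∠ ≈ 0.92°
pole (1 + j4·0.0005) = 1 + j0.002 → |·| ≈ 1, ∠ ≈ 0.11°
|L| = 0.0008 · 1.4142 / (1.0001 · 1) ≈ 0.0011312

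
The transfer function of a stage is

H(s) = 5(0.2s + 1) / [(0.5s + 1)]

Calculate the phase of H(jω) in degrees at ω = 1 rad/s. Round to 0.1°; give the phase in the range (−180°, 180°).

-15.3°

At ω = 1 rad/s:
zero (1 + j1·0.2) = 1 + j0.2 → |·| ≈ 1.0198, ∠ ≈ 11.31°
pole (1 + j1·0.5) = 1 + j0.5 → |·| ≈ 1.118, ∠ ≈ 26.57°
∠H = (11.31°) − (26.57°) = -15.26°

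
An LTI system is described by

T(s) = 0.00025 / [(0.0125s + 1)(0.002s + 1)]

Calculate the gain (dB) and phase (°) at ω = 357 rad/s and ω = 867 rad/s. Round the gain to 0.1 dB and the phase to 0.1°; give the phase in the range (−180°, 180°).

ω = 357: -87.0 dB, -112.9°; ω = 867: -98.8 dB, -144.8°

At ω = 357 rad/s:
pole (1 + j357·0.0125) = 1 + j4.4625 → |·| ≈ 4.5732, ∠ ≈ 77.37°
pole (1 + j357·0.002) = 1 + j0.714 → |·| ≈ 1.2287, ∠ ≈ 35.53°
|T| = 0.00025 · 1 / (4.5732 · 1.2287) ≈ 4.4491e-05
Gain = 20 log₁₀(4.4491e-05) ≈ -87.03 dB
∠T = (0°) − (77.37° + 35.53°) = -112.90°

At ω = 867 rad/s:
pole (1 + j867·0.0125) = 1 + j10.8375 → |·| ≈ 10.884, ∠ ≈ 84.73°
pole (1 + j867·0.002) = 1 + j1.734 → |·| ≈ 2.0017, ∠ ≈ 60.03°
|T| = 0.00025 · 1 / (10.884 · 2.0017) ≈ 1.1475e-05
Gain = 20 log₁₀(1.1475e-05) ≈ -98.80 dB
∠T = (0°) − (84.73° + 60.03°) = -144.76°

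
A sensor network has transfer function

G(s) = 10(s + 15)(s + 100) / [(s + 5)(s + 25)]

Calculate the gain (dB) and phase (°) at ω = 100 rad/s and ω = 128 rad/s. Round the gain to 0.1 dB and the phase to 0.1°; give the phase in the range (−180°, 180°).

ω = 100: 22.8 dB, -36.6°; ω = 128: 22.0 dB, -31.4°

At s = jω = j100:
zero (s+15): 15 + j100 → |·| = √(15²+100²) = √10225 ≈ 101.12, ∠ = arctan(100/15) ≈ 81.47°
zero (s+100): 100 + j100 → |·| = √(100²+100²) = √20000 ≈ 141.42, ∠ = arctan(100/100) ≈ 45.00°
pole (s+5): 5 + j100 → |·| = √(5²+100²) = √10025 ≈ 100.12, ∠ = arctan(100/5) ≈ 87.14°
pole (s+25): 25 + j100 → |·| = √(25²+100²) = √10625 ≈ 103.08, ∠ = arctan(100/25) ≈ 75.96°
|G| = 10 · 14300 / 10320 ≈ 13.857
Gain = 20 log₁₀(13.857) ≈ 22.83 dB
∠G = 126.47° − 163.10° = -36.63°

At s = jω = j128:
zero (s+15): 15 + j128 → |·| = √(15²+128²) = √16609 ≈ 128.88, ∠ = arctan(128/15) ≈ 83.32°
zero (s+100): 100 + j128 → |·| = √(100²+128²) = √26384 ≈ 162.43, ∠ = arctan(128/100) ≈ 52.00°
pole (s+5): 5 + j128 → |·| = √(5²+128²) = √16409 ≈ 128.1, ∠ = arctan(128/5) ≈ 87.76°
pole (s+25): 25 + j128 → |·| = √(25²+128²) = √17009 ≈ 130.42, ∠ = arctan(128/25) ≈ 78.95°
|G| = 10 · 20934 / 16707 ≈ 12.53
Gain = 20 log₁₀(12.53) ≈ 21.96 dB
∠G = 135.32° − 166.71° = -31.39°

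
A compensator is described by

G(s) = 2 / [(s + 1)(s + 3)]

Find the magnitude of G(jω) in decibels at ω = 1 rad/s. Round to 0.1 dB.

At s = jω = j1:
pole (s+1): 1 + j1 → |·| = √(1²+1²) = √2 ≈ 1.4142, ∠ = arctan(1/1) ≈ 45.00°
pole (s+3): 3 + j1 → |·| = √(3²+1²) = √10 ≈ 3.1623, ∠ = arctan(1/3) ≈ 18.43°
|G| = 2 / 4.4721 ≈ 0.44722
Gain = 20 log₁₀(0.44722) ≈ -6.99 dB

-7.0 dB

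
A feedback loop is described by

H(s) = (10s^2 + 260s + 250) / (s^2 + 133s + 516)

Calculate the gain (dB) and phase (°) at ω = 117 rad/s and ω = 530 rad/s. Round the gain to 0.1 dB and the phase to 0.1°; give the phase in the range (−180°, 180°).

ω = 117: 16.7 dB, 37.2°; ω = 530: 19.8 dB, 11.3°

Substitute s = j117:
Numerator: 10(j117)^2 + 260(j117) + 250 = -136640 + j30420
Denominator: (j117)^2 + 133(j117) + 516 = -13173 + j15561
|N| = √(136640² + 30420²) ≈ 1.3999e+05, ∠N ≈ 167.45°
|D| = √(13173² + 15561²) ≈ 20388, ∠D ≈ 130.25°
|H| = 1.3999e+05 / 20388 ≈ 6.8663
Gain = 20 log₁₀(6.8663) ≈ 16.73 dB
∠H = 167.45° − 130.25° = 37.20°

Substitute s = j530:
Numerator: 10(j530)^2 + 260(j530) + 250 = -2808750 + j137800
Denominator: (j530)^2 + 133(j530) + 516 = -280384 + j70490
|N| = √(2808750² + 137800²) ≈ 2.8121e+06, ∠N ≈ 177.19°
|D| = √(280384² + 70490²) ≈ 2.8911e+05, ∠D ≈ 165.89°
|H| = 2.8121e+06 / 2.8911e+05 ≈ 9.7267
Gain = 20 log₁₀(9.7267) ≈ 19.76 dB
∠H = 177.19° − 165.89° = 11.30°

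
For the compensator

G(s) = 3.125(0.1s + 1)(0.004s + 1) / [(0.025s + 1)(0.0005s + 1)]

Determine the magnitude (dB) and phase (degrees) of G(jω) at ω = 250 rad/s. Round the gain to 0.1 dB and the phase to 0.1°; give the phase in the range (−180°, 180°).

24.8 dB, 44.7°

At ω = 250 rad/s:
zero (1 + j250·0.1) = 1 + j25 → |·| ≈ 25.02, ∠ ≈ 87.71°
zero (1 + j250·0.004) = 1 + j1 → |·| ≈ 1.4142, ∠ ≈ 45.00°
pole (1 + j250·0.025) = 1 + j6.25 → |·| ≈ 6.3295, ∠ ≈ 80.91°
pole (1 + j250·0.0005) = 1 + j0.125 → |·| ≈ 1.0078, ∠ ≈ 7.13°
|G| = 3.125 · 25.02 · 1.4142 / (6.3295 · 1.0078) ≈ 17.334
Gain = 20 log₁₀(17.334) ≈ 24.78 dB
∠G = (87.71° + 45.00°) − (80.91° + 7.13°) = 44.67°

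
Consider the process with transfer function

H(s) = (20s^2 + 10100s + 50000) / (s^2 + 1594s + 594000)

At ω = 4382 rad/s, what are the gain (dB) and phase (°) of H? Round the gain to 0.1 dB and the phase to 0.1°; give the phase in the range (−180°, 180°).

Substitute s = j4382:
Numerator: 20(j4382)^2 + 10100(j4382) + 50000 = -383988480 + j44258200
Denominator: (j4382)^2 + 1594(j4382) + 594000 = -18607924 + j6984908
|N| = √(383988480² + 44258200²) ≈ 3.8653e+08, ∠N ≈ 173.43°
|D| = √(18607924² + 6984908²) ≈ 1.9876e+07, ∠D ≈ 159.43°
|H| = 3.8653e+08 / 1.9876e+07 ≈ 19.447
Gain = 20 log₁₀(19.447) ≈ 25.78 dB
∠H = 173.43° − 159.43° = 14.00°

25.8 dB, 14.0°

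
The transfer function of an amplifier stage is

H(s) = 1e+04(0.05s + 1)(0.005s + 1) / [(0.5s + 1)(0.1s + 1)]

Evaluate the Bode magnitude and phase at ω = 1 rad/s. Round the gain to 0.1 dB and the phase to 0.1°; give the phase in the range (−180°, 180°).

79.0 dB, -29.1°

At ω = 1 rad/s:
zero (1 + j1·0.05) = 1 + j0.05 → |·| ≈ 1.0012, ∠ ≈ 2.86°
zero (1 + j1·0.005) = 1 + j0.005 → |·| ≈ 1, ∠ ≈ 0.29°
pole (1 + j1·0.5) = 1 + j0.5 → |·| ≈ 1.118, ∠ ≈ 26.57°
pole (1 + j1·0.1) = 1 + j0.1 → |·| ≈ 1.005, ∠ ≈ 5.71°
|H| = 1e+04 · 1.0012 · 1 / (1.118 · 1.005) ≈ 8910.7
Gain = 20 log₁₀(8910.7) ≈ 79.00 dB
∠H = (2.86° + 0.29°) − (26.57° + 5.71°) = -29.13°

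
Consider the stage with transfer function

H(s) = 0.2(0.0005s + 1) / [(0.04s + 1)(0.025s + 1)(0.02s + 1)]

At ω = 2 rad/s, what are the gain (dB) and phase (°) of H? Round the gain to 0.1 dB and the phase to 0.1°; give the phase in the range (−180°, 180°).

At ω = 2 rad/s:
zero (1 + j2·0.0005) = 1 + j0.001 → |·| ≈ 1, ∠ ≈ 0.06°
pole (1 + j2·0.04) = 1 + j0.08 → |·| ≈ 1.0032, ∠ ≈ 4.57°
pole (1 + j2·0.025) = 1 + j0.05 → |·| ≈ 1.0012, ∠ ≈ 2.86°
pole (1 + j2·0.02) = 1 + j0.04 → |·| ≈ 1.0008, ∠ ≈ 2.29°
|H| = 0.2 · 1 / (1.0032 · 1.0012 · 1.0008) ≈ 0.19896
Gain = 20 log₁₀(0.19896) ≈ -14.02 dB
∠H = (0.06°) − (4.57° + 2.86° + 2.29°) = -9.66°

-14.0 dB, -9.7°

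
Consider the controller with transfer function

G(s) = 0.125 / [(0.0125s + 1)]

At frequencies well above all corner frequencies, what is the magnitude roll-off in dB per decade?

Each pole contributes −20 dB/decade at high frequency; each zero contributes +20 dB/decade.
Net: 0 zero(s) − 1 pole(s) → -20 dB/decade.

-20 dB/decade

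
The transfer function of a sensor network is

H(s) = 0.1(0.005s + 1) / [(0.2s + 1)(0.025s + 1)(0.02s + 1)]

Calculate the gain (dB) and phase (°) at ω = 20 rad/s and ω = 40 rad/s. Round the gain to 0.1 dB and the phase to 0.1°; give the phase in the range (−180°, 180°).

ω = 20: -33.9 dB, -118.6°; ω = 40: -43.1 dB, -155.2°

At ω = 20 rad/s:
zero (1 + j20·0.005) = 1 + j0.1 → |·| ≈ 1.005, ∠ ≈ 5.71°
pole (1 + j20·0.2) = 1 + j4 → |·| ≈ 4.1231, ∠ ≈ 75.96°
pole (1 + j20·0.025) = 1 + j0.5 → |·| ≈ 1.118, ∠ ≈ 26.57°
pole (1 + j20·0.02) = 1 + j0.4 → |·| ≈ 1.077, ∠ ≈ 21.80°
|H| = 0.1 · 1.005 / (4.1231 · 1.118 · 1.077) ≈ 0.020243
Gain = 20 log₁₀(0.020243) ≈ -33.87 dB
∠H = (5.71°) − (75.96° + 26.57° + 21.80°) = -118.62°

At ω = 40 rad/s:
zero (1 + j40·0.005) = 1 + j0.2 → |·| ≈ 1.0198, ∠ ≈ 11.31°
pole (1 + j40·0.2) = 1 + j8 → |·| ≈ 8.0623, ∠ ≈ 82.87°
pole (1 + j40·0.025) = 1 + j1 → |·| ≈ 1.4142, ∠ ≈ 45.00°
pole (1 + j40·0.02) = 1 + j0.8 → |·| ≈ 1.2806, ∠ ≈ 38.66°
|H| = 0.1 · 1.0198 / (8.0623 · 1.4142 · 1.2806) ≈ 0.0069844
Gain = 20 log₁₀(0.0069844) ≈ -43.12 dB
∠H = (11.31°) − (82.87° + 45.00° + 38.66°) = -155.22°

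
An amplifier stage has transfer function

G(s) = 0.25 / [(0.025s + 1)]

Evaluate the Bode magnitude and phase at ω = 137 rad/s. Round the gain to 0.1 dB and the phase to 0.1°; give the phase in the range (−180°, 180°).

At ω = 137 rad/s:
pole (1 + j137·0.025) = 1 + j3.425 → |·| ≈ 3.568, ∠ ≈ 73.72°
|G| = 0.25 · 1 / (3.568) ≈ 0.070067
Gain = 20 log₁₀(0.070067) ≈ -23.09 dB
∠G = (0°) − (73.72°) = -73.72°

-23.1 dB, -73.7°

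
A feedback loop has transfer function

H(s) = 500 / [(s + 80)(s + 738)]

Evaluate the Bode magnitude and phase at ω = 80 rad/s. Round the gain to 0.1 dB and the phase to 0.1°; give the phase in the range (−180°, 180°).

At s = jω = j80:
pole (s+80): 80 + j80 → |·| = √(80²+80²) = √12800 ≈ 113.14, ∠ = arctan(80/80) ≈ 45.00°
pole (s+738): 738 + j80 → |·| = √(738²+80²) = √551044 ≈ 742.32, ∠ = arctan(80/738) ≈ 6.19°
|H| = 500 / 83986 ≈ 0.0059534
Gain = 20 log₁₀(0.0059534) ≈ -44.50 dB
∠H = 0.00° − 51.19° = -51.19°

-44.5 dB, -51.2°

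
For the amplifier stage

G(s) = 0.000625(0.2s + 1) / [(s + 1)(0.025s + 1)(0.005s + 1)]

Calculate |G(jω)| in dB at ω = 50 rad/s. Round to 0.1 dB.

-82.4 dB

At ω = 50 rad/s:
zero (1 + j50·0.2) = 1 + j10 → |·| ≈ 10.05, ∠ ≈ 84.29°
pole (1 + j50·1) = 1 + j50 → |·| ≈ 50.01, ∠ ≈ 88.85°
pole (1 + j50·0.025) = 1 + j1.25 → |·| ≈ 1.6008, ∠ ≈ 51.34°
pole (1 + j50·0.005) = 1 + j0.25 → |·| ≈ 1.0308, ∠ ≈ 14.04°
|G| = 0.000625 · 10.05 / (50.01 · 1.6008 · 1.0308) ≈ 7.6116e-05
Gain = 20 log₁₀(7.6116e-05) ≈ -82.37 dB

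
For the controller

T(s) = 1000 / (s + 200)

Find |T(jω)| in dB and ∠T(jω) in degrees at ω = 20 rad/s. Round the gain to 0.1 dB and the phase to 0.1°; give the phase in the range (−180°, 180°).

13.9 dB, -5.7°

Substitute s = j20:
Numerator: 1000 = 1000 + j0
Denominator: (j20) + 200 = 200 + j20
|N| = √(1000² + 0²) ≈ 1000, ∠N ≈ 0.00°
|D| = √(200² + 20²) ≈ 201, ∠D ≈ 5.71°
|T| = 1000 / 201 ≈ 4.9751
Gain = 20 log₁₀(4.9751) ≈ 13.94 dB
∠T = 0.00° − 5.71° = -5.71°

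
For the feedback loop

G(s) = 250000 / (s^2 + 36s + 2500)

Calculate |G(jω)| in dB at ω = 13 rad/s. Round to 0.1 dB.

At s = jω = j13:
quadratic: (j13)² + 36·j13 + 2500 = 2331 + j468 → |·| ≈ 2377.5, ∠ ≈ 11.35°
|G| = 250000 / 2377.5 ≈ 105.15
Gain = 20 log₁₀(105.15) ≈ 40.44 dB

40.4 dB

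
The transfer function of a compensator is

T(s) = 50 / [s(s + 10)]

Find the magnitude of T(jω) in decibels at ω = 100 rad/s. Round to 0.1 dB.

At s = jω = j100:
pole (s+10): 10 + j100 → |·| = √(10²+100²) = √10100 ≈ 100.5, ∠ = arctan(100/10) ≈ 84.29°
pole at origin: |s| = 100, ∠ = 90.00° (in denominator)
|T| = 50 / 10050 ≈ 0.0049751
Gain = 20 log₁₀(0.0049751) ≈ -46.06 dB

-46.1 dB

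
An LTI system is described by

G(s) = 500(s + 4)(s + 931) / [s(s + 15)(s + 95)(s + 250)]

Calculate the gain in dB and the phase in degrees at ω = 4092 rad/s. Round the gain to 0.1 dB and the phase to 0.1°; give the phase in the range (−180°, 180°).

At s = jω = j4092:
zero (s+4): 4 + j4092 → |·| = √(4²+4092²) = √16744480 ≈ 4092, ∠ = arctan(4092/4) ≈ 89.94°
zero (s+931): 931 + j4092 → |·| = √(931²+4092²) = √17611225 ≈ 4196.6, ∠ = arctan(4092/931) ≈ 77.18°
pole (s+15): 15 + j4092 → |·| = √(15²+4092²) = √16744689 ≈ 4092, ∠ = arctan(4092/15) ≈ 89.79°
pole (s+95): 95 + j4092 → |·| = √(95²+4092²) = √16753489 ≈ 4093.1, ∠ = arctan(4092/95) ≈ 88.67°
pole (s+250): 250 + j4092 → |·| = √(250²+4092²) = √16806964 ≈ 4099.6, ∠ = arctan(4092/250) ≈ 86.50°
pole at origin: |s| = 4092, ∠ = 90.00° (in denominator)
|G| = 500 · 1.7172e+07 / 2.8097e+14 ≈ 3.0558e-05
Gain = 20 log₁₀(3.0558e-05) ≈ -90.30 dB
∠G = 167.12° − 354.96° = -187.84° ≡ 172.16° (principal value)

-90.3 dB, 172.2°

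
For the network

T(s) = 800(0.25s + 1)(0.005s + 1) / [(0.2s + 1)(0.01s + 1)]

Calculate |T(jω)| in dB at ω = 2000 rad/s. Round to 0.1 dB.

At ω = 2000 rad/s:
zero (1 + j2000·0.25) = 1 + j500 → |·| ≈ 500, ∠ ≈ 89.89°
zero (1 + j2000·0.005) = 1 + j10 → |·| ≈ 10.05, ∠ ≈ 84.29°
pole (1 + j2000·0.2) = 1 + j400 → |·| ≈ 400, ∠ ≈ 89.86°
pole (1 + j2000·0.01) = 1 + j20 → |·| ≈ 20.025, ∠ ≈ 87.14°
|T| = 800 · 500 · 10.05 / (400 · 20.025) ≈ 501.87
Gain = 20 log₁₀(501.87) ≈ 54.01 dB

54.0 dB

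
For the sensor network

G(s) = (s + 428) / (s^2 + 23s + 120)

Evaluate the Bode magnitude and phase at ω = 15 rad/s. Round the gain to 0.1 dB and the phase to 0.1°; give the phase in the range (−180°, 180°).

Substitute s = j15:
Numerator: (j15) + 428 = 428 + j15
Denominator: (j15)^2 + 23(j15) + 120 = -105 + j345
|N| = √(428² + 15²) ≈ 428.26, ∠N ≈ 2.01°
|D| = √(105² + 345²) ≈ 360.62, ∠D ≈ 106.93°
|G| = 428.26 / 360.62 ≈ 1.1876
Gain = 20 log₁₀(1.1876) ≈ 1.49 dB
∠G = 2.01° − 106.93° = -104.92°

1.5 dB, -104.9°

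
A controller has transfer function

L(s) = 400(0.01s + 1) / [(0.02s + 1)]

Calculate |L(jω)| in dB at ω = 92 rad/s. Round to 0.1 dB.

At ω = 92 rad/s:
zero (1 + j92·0.01) = 1 + j0.92 → |·| ≈ 1.3588, ∠ ≈ 42.61°
pole (1 + j92·0.02) = 1 + j1.84 → |·| ≈ 2.0942, ∠ ≈ 61.48°
|L| = 400 · 1.3588 / (2.0942) ≈ 259.54
Gain = 20 log₁₀(259.54) ≈ 48.28 dB

48.3 dB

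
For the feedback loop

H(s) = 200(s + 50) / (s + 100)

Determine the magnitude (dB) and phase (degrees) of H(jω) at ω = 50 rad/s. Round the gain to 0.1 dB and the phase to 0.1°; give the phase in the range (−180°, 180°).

42.0 dB, 18.4°

At s = jω = j50:
zero (s+50): 50 + j50 → |·| = √(50²+50²) = √5000 ≈ 70.711, ∠ = arctan(50/50) ≈ 45.00°
pole (s+100): 100 + j50 → |·| = √(100²+50²) = √12500 ≈ 111.8, ∠ = arctan(50/100) ≈ 26.57°
|H| = 200 · 70.711 / 111.8 ≈ 126.5
Gain = 20 log₁₀(126.5) ≈ 42.04 dB
∠H = 45.00° − 26.57° = 18.43°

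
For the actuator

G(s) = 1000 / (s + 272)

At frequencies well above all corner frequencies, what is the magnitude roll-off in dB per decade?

Each pole contributes −20 dB/decade at high frequency; each zero contributes +20 dB/decade.
Net: 0 zero(s) − 1 pole(s) → -20 dB/decade.

-20 dB/decade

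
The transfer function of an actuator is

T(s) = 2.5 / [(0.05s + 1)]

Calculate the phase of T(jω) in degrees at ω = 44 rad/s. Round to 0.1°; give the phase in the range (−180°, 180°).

At ω = 44 rad/s:
pole (1 + j44·0.05) = 1 + j2.2 → |·| ≈ 2.4166, ∠ ≈ 65.56°
∠T = (0°) − (65.56°) = -65.56°

-65.6°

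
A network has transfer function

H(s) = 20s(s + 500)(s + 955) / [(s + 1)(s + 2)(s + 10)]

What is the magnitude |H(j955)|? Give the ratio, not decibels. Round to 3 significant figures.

At s = jω = j955:
zero (s+500): 500 + j955 → |·| = √(500²+955²) = √1162025 ≈ 1078, ∠ = arctan(955/500) ≈ 62.37°
zero (s+955): 955 + j955 → |·| = √(955²+955²) = √1824050 ≈ 1350.6, ∠ = arctan(955/955) ≈ 45.00°
zero at origin: s = j955 → |·| = 955, ∠ = 90.00°
pole (s+1): 1 + j955 → |·| = √(1²+955²) = √912026 ≈ 955, ∠ = arctan(955/1) ≈ 89.94°
pole (s+2): 2 + j955 → |·| = √(2²+955²) = √912029 ≈ 955, ∠ = arctan(955/2) ≈ 89.88°
pole (s+10): 10 + j955 → |·| = √(10²+955²) = √912125 ≈ 955.05, ∠ = arctan(955/10) ≈ 89.40°
|H| = 20 · 1.3904e+09 / 8.7103e+08 ≈ 31.925

31.9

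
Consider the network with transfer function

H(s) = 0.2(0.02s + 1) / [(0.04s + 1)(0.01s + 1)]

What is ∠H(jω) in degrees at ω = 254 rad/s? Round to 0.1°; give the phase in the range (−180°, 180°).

-74.0°

At ω = 254 rad/s:
zero (1 + j254·0.02) = 1 + j5.08 → |·| ≈ 5.1775, ∠ ≈ 78.86°
pole (1 + j254·0.04) = 1 + j10.16 → |·| ≈ 10.209, ∠ ≈ 84.38°
pole (1 + j254·0.01) = 1 + j2.54 → |·| ≈ 2.7298, ∠ ≈ 68.51°
∠H = (78.86°) − (84.38° + 68.51°) = -74.03°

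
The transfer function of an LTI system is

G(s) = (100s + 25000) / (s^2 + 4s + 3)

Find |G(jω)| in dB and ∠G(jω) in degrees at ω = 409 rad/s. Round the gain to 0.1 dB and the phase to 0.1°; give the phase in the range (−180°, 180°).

Substitute s = j409:
Numerator: 100(j409) + 25000 = 25000 + j40900
Denominator: (j409)^2 + 4(j409) + 3 = -167278 + j1636
|N| = √(25000² + 40900²) ≈ 47935, ∠N ≈ 58.56°
|D| = √(167278² + 1636²) ≈ 1.6729e+05, ∠D ≈ 179.44°
|G| = 47935 / 1.6729e+05 ≈ 0.28654
Gain = 20 log₁₀(0.28654) ≈ -10.86 dB
∠G = 58.56° − 179.44° = -120.88°

-10.9 dB, -120.9°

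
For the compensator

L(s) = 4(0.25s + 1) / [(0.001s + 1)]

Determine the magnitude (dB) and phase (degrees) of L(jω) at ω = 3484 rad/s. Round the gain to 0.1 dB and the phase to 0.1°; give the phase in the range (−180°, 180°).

59.7 dB, 15.9°

At ω = 3484 rad/s:
zero (1 + j3484·0.25) = 1 + j871 → |·| ≈ 871, ∠ ≈ 89.93°
pole (1 + j3484·0.001) = 1 + j3.484 → |·| ≈ 3.6247, ∠ ≈ 73.99°
|L| = 4 · 871 / (3.6247) ≈ 961.18
Gain = 20 log₁₀(961.18) ≈ 59.66 dB
∠L = (89.93°) − (73.99°) = 15.94°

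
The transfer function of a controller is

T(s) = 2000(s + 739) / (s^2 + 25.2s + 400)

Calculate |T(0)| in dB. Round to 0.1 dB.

T(0) = 2000·739 / 400 = 3695
20 log₁₀(3695) ≈ 71.35 dB

71.4 dB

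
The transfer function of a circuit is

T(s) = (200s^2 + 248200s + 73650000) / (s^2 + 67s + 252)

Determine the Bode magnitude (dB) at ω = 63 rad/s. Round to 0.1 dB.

Substitute s = j63:
Numerator: 200(j63)^2 + 248200(j63) + 73650000 = 72856200 + j15636600
Denominator: (j63)^2 + 67(j63) + 252 = -3717 + j4221
|N| = √(72856200² + 15636600²) ≈ 7.4515e+07, ∠N ≈ 12.11°
|D| = √(3717² + 4221²) ≈ 5624.3, ∠D ≈ 131.37°
|T| = 7.4515e+07 / 5624.3 ≈ 13249
Gain = 20 log₁₀(13249) ≈ 82.44 dB

82.4 dB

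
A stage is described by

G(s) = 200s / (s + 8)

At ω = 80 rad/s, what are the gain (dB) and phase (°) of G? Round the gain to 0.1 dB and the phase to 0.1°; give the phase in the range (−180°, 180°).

At s = jω = j80:
zero at origin: s = j80 → |·| = 80, ∠ = 90.00°
pole (s+8): 8 + j80 → |·| = √(8²+80²) = √6464 ≈ 80.399, ∠ = arctan(80/8) ≈ 84.29°
|G| = 200 · 80 / 80.399 ≈ 199.01
Gain = 20 log₁₀(199.01) ≈ 45.98 dB
∠G = 90.00° − 84.29° = 5.71°

46.0 dB, 5.7°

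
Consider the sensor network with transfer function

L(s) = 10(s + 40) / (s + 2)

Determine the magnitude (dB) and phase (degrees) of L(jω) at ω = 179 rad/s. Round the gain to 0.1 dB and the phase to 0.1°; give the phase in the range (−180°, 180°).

At s = jω = j179:
zero (s+40): 40 + j179 → |·| = √(40²+179²) = √33641 ≈ 183.41, ∠ = arctan(179/40) ≈ 77.40°
pole (s+2): 2 + j179 → |·| = √(2²+179²) = √32045 ≈ 179.01, ∠ = arctan(179/2) ≈ 89.36°
|L| = 10 · 183.41 / 179.01 ≈ 10.246
Gain = 20 log₁₀(10.246) ≈ 20.21 dB
∠L = 77.40° − 89.36° = -11.96°

20.2 dB, -12.0°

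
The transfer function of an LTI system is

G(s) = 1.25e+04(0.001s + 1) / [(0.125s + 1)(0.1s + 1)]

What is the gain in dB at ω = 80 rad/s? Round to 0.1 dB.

43.8 dB

At ω = 80 rad/s:
zero (1 + j80·0.001) = 1 + j0.08 → |·| ≈ 1.0032, ∠ ≈ 4.57°
pole (1 + j80·0.125) = 1 + j10 → |·| ≈ 10.05, ∠ ≈ 84.29°
pole (1 + j80·0.1) = 1 + j8 → |·| ≈ 8.0623, ∠ ≈ 82.87°
|G| = 1.25e+04 · 1.0032 / (10.05 · 8.0623) ≈ 154.76
Gain = 20 log₁₀(154.76) ≈ 43.79 dB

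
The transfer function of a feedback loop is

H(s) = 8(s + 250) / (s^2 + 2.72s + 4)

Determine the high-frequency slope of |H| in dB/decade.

Each pole contributes −20 dB/decade at high frequency; each zero contributes +20 dB/decade.
Net: 1 zero(s) − 2 pole(s) → -20 dB/decade.

-20 dB/decade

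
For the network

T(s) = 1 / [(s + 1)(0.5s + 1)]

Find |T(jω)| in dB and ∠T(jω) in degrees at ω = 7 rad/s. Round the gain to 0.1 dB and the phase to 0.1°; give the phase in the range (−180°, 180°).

At ω = 7 rad/s:
pole (1 + j7·1) = 1 + j7 → |·| ≈ 7.0711, ∠ ≈ 81.87°
pole (1 + j7·0.5) = 1 + j3.5 → |·| ≈ 3.6401, ∠ ≈ 74.05°
|T| = 1 · 1 / (7.0711 · 3.6401) ≈ 0.038851
Gain = 20 log₁₀(0.038851) ≈ -28.21 dB
∠T = (0°) − (81.87° + 74.05°) = -155.92°

-28.2 dB, -155.9°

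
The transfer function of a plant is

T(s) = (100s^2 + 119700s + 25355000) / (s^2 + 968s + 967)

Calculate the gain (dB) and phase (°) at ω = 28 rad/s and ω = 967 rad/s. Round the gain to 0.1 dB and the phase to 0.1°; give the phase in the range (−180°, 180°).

Substitute s = j28:
Numerator: 100(j28)^2 + 119700(j28) + 25355000 = 25276600 + j3351600
Denominator: (j28)^2 + 968(j28) + 967 = 183 + j27104
|N| = √(25276600² + 3351600²) ≈ 2.5498e+07, ∠N ≈ 7.55°
|D| = √(183² + 27104²) ≈ 27105, ∠D ≈ 89.61°
|T| = 2.5498e+07 / 27105 ≈ 940.71
Gain = 20 log₁₀(940.71) ≈ 59.47 dB
∠T = 7.55° − 89.61° = -82.06°

Substitute s = j967:
Numerator: 100(j967)^2 + 119700(j967) + 25355000 = -68153900 + j115749900
Denominator: (j967)^2 + 968(j967) + 967 = -934122 + j936056
|N| = √(68153900² + 115749900²) ≈ 1.3432e+08, ∠N ≈ 120.49°
|D| = √(934122² + 936056²) ≈ 1.3224e+06, ∠D ≈ 134.94°
|T| = 1.3432e+08 / 1.3224e+06 ≈ 101.57
Gain = 20 log₁₀(101.57) ≈ 40.14 dB
∠T = 120.49° − 134.94° = -14.45°

ω = 28: 59.5 dB, -82.1°; ω = 967: 40.1 dB, -14.5°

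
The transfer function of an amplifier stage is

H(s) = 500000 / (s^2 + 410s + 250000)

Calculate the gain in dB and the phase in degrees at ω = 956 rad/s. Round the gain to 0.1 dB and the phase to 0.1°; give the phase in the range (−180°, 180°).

-3.8 dB, -149.4°

At s = jω = j956:
quadratic: (j956)² + 410·j956 + 250000 = -663936 + j391960 → |·| ≈ 7.71e+05, ∠ ≈ 149.44°
|H| = 500000 / 7.71e+05 ≈ 0.64851
Gain = 20 log₁₀(0.64851) ≈ -3.76 dB
∠H = 0.00° − 149.44° = -149.44°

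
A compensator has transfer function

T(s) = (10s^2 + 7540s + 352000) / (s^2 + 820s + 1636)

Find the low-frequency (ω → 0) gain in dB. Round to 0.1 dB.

T(0) = 352000 / 1636 ≈ 215.16
20 log₁₀(215.16) ≈ 46.66 dB

46.7 dB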